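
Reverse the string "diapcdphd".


Input: diapcdphd
Reading characters right to left:
  Position 8: 'd'
  Position 7: 'h'
  Position 6: 'p'
  Position 5: 'd'
  Position 4: 'c'
  Position 3: 'p'
  Position 2: 'a'
  Position 1: 'i'
  Position 0: 'd'
Reversed: dhpdcpaid

dhpdcpaid


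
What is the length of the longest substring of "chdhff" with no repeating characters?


Input: "chdhff"
Sliding window (track last position of each char):
  Position 0 ('c'): window [0,0] length 1 -- new best
  Position 1 ('h'): window [0,1] length 2 -- new best
  Position 2 ('d'): window [0,2] length 3 -- new best
  Position 3 ('h'): repeat (last at 1), move window start to 2
  Position 3 ('h'): window [2,3] length 2
  Position 4 ('f'): window [2,4] length 3
  Position 5 ('f'): repeat (last at 4), move window start to 5
  Position 5 ('f'): window [5,5] length 1
Longest substring with no repeats: "chd" with length 3

3


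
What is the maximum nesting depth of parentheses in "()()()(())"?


Input: "()()()(())"
Tracking depth:
  Position 0 '(': depth becomes 1
  Position 1 ')': depth becomes 0
  Position 2 '(': depth becomes 1
  Position 3 ')': depth becomes 0
  Position 4 '(': depth becomes 1
  Position 5 ')': depth becomes 0
  Position 6 '(': depth becomes 1
  Position 7 '(': depth becomes 2
  Position 8 ')': depth becomes 1
  Position 9 ')': depth becomes 0
Maximum depth reached: 2

2


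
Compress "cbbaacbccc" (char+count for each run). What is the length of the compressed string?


Input: cbbaacbccc
Runs:
  'c' x 1 => "c1"
  'b' x 2 => "b2"
  'a' x 2 => "a2"
  'c' x 1 => "c1"
  'b' x 1 => "b1"
  'c' x 3 => "c3"
Compressed: "c1b2a2c1b1c3"
Compressed length: 12

12


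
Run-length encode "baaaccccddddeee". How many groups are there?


Input: baaaccccddddeee
Scanning for consecutive runs:
  Group 1: 'b' x 1 (positions 0-0)
  Group 2: 'a' x 3 (positions 1-3)
  Group 3: 'c' x 4 (positions 4-7)
  Group 4: 'd' x 4 (positions 8-11)
  Group 5: 'e' x 3 (positions 12-14)
Total groups: 5

5


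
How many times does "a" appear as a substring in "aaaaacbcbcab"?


Searching for "a" in "aaaaacbcbcab"
Scanning each position:
  Position 0: "a" => MATCH
  Position 1: "a" => MATCH
  Position 2: "a" => MATCH
  Position 3: "a" => MATCH
  Position 4: "a" => MATCH
  Position 5: "c" => no
  Position 6: "b" => no
  Position 7: "c" => no
  Position 8: "b" => no
  Position 9: "c" => no
  Position 10: "a" => MATCH
  Position 11: "b" => no
Total occurrences: 6

6


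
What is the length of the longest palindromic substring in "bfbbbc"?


Input: "bfbbbc"
Checking substrings for palindromes:
  [0:3] "bfb" (len 3) => palindrome
  [2:5] "bbb" (len 3) => palindrome
  [2:4] "bb" (len 2) => palindrome
  [3:5] "bb" (len 2) => palindrome
Longest palindromic substring: "bfb" with length 3

3


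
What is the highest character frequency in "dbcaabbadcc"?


Input: dbcaabbadcc
Character counts:
  'a': 3
  'b': 3
  'c': 3
  'd': 2
Maximum frequency: 3

3


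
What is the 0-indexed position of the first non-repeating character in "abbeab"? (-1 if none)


Input: abbeab
Character frequencies:
  'a': 2
  'b': 3
  'e': 1
Scanning left to right for freq == 1:
  Position 0 ('a'): freq=2, skip
  Position 1 ('b'): freq=3, skip
  Position 2 ('b'): freq=3, skip
  Position 3 ('e'): unique! => answer = 3

3


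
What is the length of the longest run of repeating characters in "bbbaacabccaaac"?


Input: "bbbaacabccaaac"
Scanning for longest run:
  Position 1 ('b'): continues run of 'b', length=2
  Position 2 ('b'): continues run of 'b', length=3
  Position 3 ('a'): new char, reset run to 1
  Position 4 ('a'): continues run of 'a', length=2
  Position 5 ('c'): new char, reset run to 1
  Position 6 ('a'): new char, reset run to 1
  Position 7 ('b'): new char, reset run to 1
  Position 8 ('c'): new char, reset run to 1
  Position 9 ('c'): continues run of 'c', length=2
  Position 10 ('a'): new char, reset run to 1
  Position 11 ('a'): continues run of 'a', length=2
  Position 12 ('a'): continues run of 'a', length=3
  Position 13 ('c'): new char, reset run to 1
Longest run: 'b' with length 3

3


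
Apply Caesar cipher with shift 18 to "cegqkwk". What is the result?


Caesar cipher: shift "cegqkwk" by 18
  'c' (pos 2) + 18 = pos 20 = 'u'
  'e' (pos 4) + 18 = pos 22 = 'w'
  'g' (pos 6) + 18 = pos 24 = 'y'
  'q' (pos 16) + 18 = pos 8 = 'i'
  'k' (pos 10) + 18 = pos 2 = 'c'
  'w' (pos 22) + 18 = pos 14 = 'o'
  'k' (pos 10) + 18 = pos 2 = 'c'
Result: uwyicoc

uwyicoc


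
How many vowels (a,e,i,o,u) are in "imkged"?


Input: imkged
Checking each character:
  'i' at position 0: vowel (running total: 1)
  'm' at position 1: consonant
  'k' at position 2: consonant
  'g' at position 3: consonant
  'e' at position 4: vowel (running total: 2)
  'd' at position 5: consonant
Total vowels: 2

2


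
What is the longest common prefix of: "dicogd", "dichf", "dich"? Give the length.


Words: dicogd, dichf, dich
  Position 0: all 'd' => match
  Position 1: all 'i' => match
  Position 2: all 'c' => match
  Position 3: ('o', 'h', 'h') => mismatch, stop
LCP = "dic" (length 3)

3


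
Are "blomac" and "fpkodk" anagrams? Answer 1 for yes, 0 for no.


Strings: "blomac", "fpkodk"
Sorted first:  abclmo
Sorted second: dfkkop
Differ at position 0: 'a' vs 'd' => not anagrams

0


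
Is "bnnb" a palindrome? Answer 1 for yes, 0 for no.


Input: bnnb
Reversed: bnnb
  Compare pos 0 ('b') with pos 3 ('b'): match
  Compare pos 1 ('n') with pos 2 ('n'): match
Result: palindrome

1


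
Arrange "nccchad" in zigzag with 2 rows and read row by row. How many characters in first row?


Zigzag "nccchad" into 2 rows:
Placing characters:
  'n' => row 0
  'c' => row 1
  'c' => row 0
  'c' => row 1
  'h' => row 0
  'a' => row 1
  'd' => row 0
Rows:
  Row 0: "nchd"
  Row 1: "cca"
First row length: 4

4


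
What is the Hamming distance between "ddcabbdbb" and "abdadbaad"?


Comparing "ddcabbdbb" and "abdadbaad" position by position:
  Position 0: 'd' vs 'a' => differ
  Position 1: 'd' vs 'b' => differ
  Position 2: 'c' vs 'd' => differ
  Position 3: 'a' vs 'a' => same
  Position 4: 'b' vs 'd' => differ
  Position 5: 'b' vs 'b' => same
  Position 6: 'd' vs 'a' => differ
  Position 7: 'b' vs 'a' => differ
  Position 8: 'b' vs 'd' => differ
Total differences (Hamming distance): 7

7


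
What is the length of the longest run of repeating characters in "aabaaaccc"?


Input: "aabaaaccc"
Scanning for longest run:
  Position 1 ('a'): continues run of 'a', length=2
  Position 2 ('b'): new char, reset run to 1
  Position 3 ('a'): new char, reset run to 1
  Position 4 ('a'): continues run of 'a', length=2
  Position 5 ('a'): continues run of 'a', length=3
  Position 6 ('c'): new char, reset run to 1
  Position 7 ('c'): continues run of 'c', length=2
  Position 8 ('c'): continues run of 'c', length=3
Longest run: 'a' with length 3

3


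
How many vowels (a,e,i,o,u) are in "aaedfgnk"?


Input: aaedfgnk
Checking each character:
  'a' at position 0: vowel (running total: 1)
  'a' at position 1: vowel (running total: 2)
  'e' at position 2: vowel (running total: 3)
  'd' at position 3: consonant
  'f' at position 4: consonant
  'g' at position 5: consonant
  'n' at position 6: consonant
  'k' at position 7: consonant
Total vowels: 3

3


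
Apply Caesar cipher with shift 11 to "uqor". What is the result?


Caesar cipher: shift "uqor" by 11
  'u' (pos 20) + 11 = pos 5 = 'f'
  'q' (pos 16) + 11 = pos 1 = 'b'
  'o' (pos 14) + 11 = pos 25 = 'z'
  'r' (pos 17) + 11 = pos 2 = 'c'
Result: fbzc

fbzc


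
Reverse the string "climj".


Input: climj
Reading characters right to left:
  Position 4: 'j'
  Position 3: 'm'
  Position 2: 'i'
  Position 1: 'l'
  Position 0: 'c'
Reversed: jmilc

jmilc


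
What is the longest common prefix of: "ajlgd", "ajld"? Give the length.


Words: ajlgd, ajld
  Position 0: all 'a' => match
  Position 1: all 'j' => match
  Position 2: all 'l' => match
  Position 3: ('g', 'd') => mismatch, stop
LCP = "ajl" (length 3)

3


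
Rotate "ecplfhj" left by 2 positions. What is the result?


Input: "ecplfhj", rotate left by 2
First 2 characters: "ec"
Remaining characters: "plfhj"
Concatenate remaining + first: "plfhj" + "ec" = "plfhjec"

plfhjec


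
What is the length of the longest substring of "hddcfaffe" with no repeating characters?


Input: "hddcfaffe"
Sliding window (track last position of each char):
  Position 0 ('h'): window [0,0] length 1 -- new best
  Position 1 ('d'): window [0,1] length 2 -- new best
  Position 2 ('d'): repeat (last at 1), move window start to 2
  Position 2 ('d'): window [2,2] length 1
  Position 3 ('c'): window [2,3] length 2
  Position 4 ('f'): window [2,4] length 3 -- new best
  Position 5 ('a'): window [2,5] length 4 -- new best
  Position 6 ('f'): repeat (last at 4), move window start to 5
  Position 6 ('f'): window [5,6] length 2
  Position 7 ('f'): repeat (last at 6), move window start to 7
  Position 7 ('f'): window [7,7] length 1
  Position 8 ('e'): window [7,8] length 2
Longest substring with no repeats: "dcfa" with length 4

4


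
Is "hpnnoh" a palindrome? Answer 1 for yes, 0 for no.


Input: hpnnoh
Reversed: honnph
  Compare pos 0 ('h') with pos 5 ('h'): match
  Compare pos 1 ('p') with pos 4 ('o'): MISMATCH
  Compare pos 2 ('n') with pos 3 ('n'): match
Result: not a palindrome

0


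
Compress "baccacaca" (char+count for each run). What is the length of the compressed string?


Input: baccacaca
Runs:
  'b' x 1 => "b1"
  'a' x 1 => "a1"
  'c' x 2 => "c2"
  'a' x 1 => "a1"
  'c' x 1 => "c1"
  'a' x 1 => "a1"
  'c' x 1 => "c1"
  'a' x 1 => "a1"
Compressed: "b1a1c2a1c1a1c1a1"
Compressed length: 16

16


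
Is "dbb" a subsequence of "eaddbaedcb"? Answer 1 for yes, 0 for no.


Check if "dbb" is a subsequence of "eaddbaedcb"
Greedy scan:
  Position 0 ('e'): no match needed
  Position 1 ('a'): no match needed
  Position 2 ('d'): matches sub[0] = 'd'
  Position 3 ('d'): no match needed
  Position 4 ('b'): matches sub[1] = 'b'
  Position 5 ('a'): no match needed
  Position 6 ('e'): no match needed
  Position 7 ('d'): no match needed
  Position 8 ('c'): no match needed
  Position 9 ('b'): matches sub[2] = 'b'
All 3 characters matched => is a subsequence

1


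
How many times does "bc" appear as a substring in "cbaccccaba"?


Searching for "bc" in "cbaccccaba"
Scanning each position:
  Position 0: "cb" => no
  Position 1: "ba" => no
  Position 2: "ac" => no
  Position 3: "cc" => no
  Position 4: "cc" => no
  Position 5: "cc" => no
  Position 6: "ca" => no
  Position 7: "ab" => no
  Position 8: "ba" => no
Total occurrences: 0

0


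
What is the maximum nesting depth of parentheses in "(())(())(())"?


Input: "(())(())(())"
Tracking depth:
  Position 0 '(': depth becomes 1
  Position 1 '(': depth becomes 2
  Position 2 ')': depth becomes 1
  Position 3 ')': depth becomes 0
  Position 4 '(': depth becomes 1
  Position 5 '(': depth becomes 2
  Position 6 ')': depth becomes 1
  Position 7 ')': depth becomes 0
  Position 8 '(': depth becomes 1
  Position 9 '(': depth becomes 2
  Position 10 ')': depth becomes 1
  Position 11 ')': depth becomes 0
Maximum depth reached: 2

2


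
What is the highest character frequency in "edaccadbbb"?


Input: edaccadbbb
Character counts:
  'a': 2
  'b': 3
  'c': 2
  'd': 2
  'e': 1
Maximum frequency: 3

3


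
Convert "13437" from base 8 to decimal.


Input: "13437" in base 8
Positional expansion:
  Digit '1' (value 1) x 8^4 = 4096
  Digit '3' (value 3) x 8^3 = 1536
  Digit '4' (value 4) x 8^2 = 256
  Digit '3' (value 3) x 8^1 = 24
  Digit '7' (value 7) x 8^0 = 7
Sum = 5919

5919


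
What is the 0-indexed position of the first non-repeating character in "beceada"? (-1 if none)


Input: beceada
Character frequencies:
  'a': 2
  'b': 1
  'c': 1
  'd': 1
  'e': 2
Scanning left to right for freq == 1:
  Position 0 ('b'): unique! => answer = 0

0


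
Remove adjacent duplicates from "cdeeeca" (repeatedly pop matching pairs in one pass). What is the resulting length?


Input: cdeeeca
Stack-based adjacent duplicate removal:
  Read 'c': push. Stack: c
  Read 'd': push. Stack: cd
  Read 'e': push. Stack: cde
  Read 'e': matches stack top 'e' => pop. Stack: cd
  Read 'e': push. Stack: cde
  Read 'c': push. Stack: cdec
  Read 'a': push. Stack: cdeca
Final stack: "cdeca" (length 5)

5


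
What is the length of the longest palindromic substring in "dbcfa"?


Input: "dbcfa"
Checking substrings for palindromes:
  No multi-char palindromic substrings found
Longest palindromic substring: "d" with length 1

1


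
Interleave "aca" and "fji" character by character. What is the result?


Interleaving "aca" and "fji":
  Position 0: 'a' from first, 'f' from second => "af"
  Position 1: 'c' from first, 'j' from second => "cj"
  Position 2: 'a' from first, 'i' from second => "ai"
Result: afcjai

afcjai


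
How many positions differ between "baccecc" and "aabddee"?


Comparing "baccecc" and "aabddee" position by position:
  Position 0: 'b' vs 'a' => DIFFER
  Position 1: 'a' vs 'a' => same
  Position 2: 'c' vs 'b' => DIFFER
  Position 3: 'c' vs 'd' => DIFFER
  Position 4: 'e' vs 'd' => DIFFER
  Position 5: 'c' vs 'e' => DIFFER
  Position 6: 'c' vs 'e' => DIFFER
Positions that differ: 6

6


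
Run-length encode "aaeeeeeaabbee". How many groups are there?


Input: aaeeeeeaabbee
Scanning for consecutive runs:
  Group 1: 'a' x 2 (positions 0-1)
  Group 2: 'e' x 5 (positions 2-6)
  Group 3: 'a' x 2 (positions 7-8)
  Group 4: 'b' x 2 (positions 9-10)
  Group 5: 'e' x 2 (positions 11-12)
Total groups: 5

5


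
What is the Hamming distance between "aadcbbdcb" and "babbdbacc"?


Comparing "aadcbbdcb" and "babbdbacc" position by position:
  Position 0: 'a' vs 'b' => differ
  Position 1: 'a' vs 'a' => same
  Position 2: 'd' vs 'b' => differ
  Position 3: 'c' vs 'b' => differ
  Position 4: 'b' vs 'd' => differ
  Position 5: 'b' vs 'b' => same
  Position 6: 'd' vs 'a' => differ
  Position 7: 'c' vs 'c' => same
  Position 8: 'b' vs 'c' => differ
Total differences (Hamming distance): 6

6


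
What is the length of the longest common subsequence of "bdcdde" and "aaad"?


LCS of "bdcdde" and "aaad"
DP table:
           a    a    a    d
      0    0    0    0    0
  b   0    0    0    0    0
  d   0    0    0    0    1
  c   0    0    0    0    1
  d   0    0    0    0    1
  d   0    0    0    0    1
  e   0    0    0    0    1
LCS length = dp[6][4] = 1

1


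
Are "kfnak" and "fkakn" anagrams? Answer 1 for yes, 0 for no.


Strings: "kfnak", "fkakn"
Sorted first:  afkkn
Sorted second: afkkn
Sorted forms match => anagrams

1


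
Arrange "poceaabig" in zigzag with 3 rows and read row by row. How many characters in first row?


Zigzag "poceaabig" into 3 rows:
Placing characters:
  'p' => row 0
  'o' => row 1
  'c' => row 2
  'e' => row 1
  'a' => row 0
  'a' => row 1
  'b' => row 2
  'i' => row 1
  'g' => row 0
Rows:
  Row 0: "pag"
  Row 1: "oeai"
  Row 2: "cb"
First row length: 3

3


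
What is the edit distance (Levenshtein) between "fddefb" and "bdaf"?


Computing edit distance: "fddefb" -> "bdaf"
DP table:
           b    d    a    f
      0    1    2    3    4
  f   1    1    2    3    3
  d   2    2    1    2    3
  d   3    3    2    2    3
  e   4    4    3    3    3
  f   5    5    4    4    3
  b   6    5    5    5    4
Edit distance = dp[6][4] = 4

4


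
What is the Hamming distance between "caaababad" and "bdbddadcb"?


Comparing "caaababad" and "bdbddadcb" position by position:
  Position 0: 'c' vs 'b' => differ
  Position 1: 'a' vs 'd' => differ
  Position 2: 'a' vs 'b' => differ
  Position 3: 'a' vs 'd' => differ
  Position 4: 'b' vs 'd' => differ
  Position 5: 'a' vs 'a' => same
  Position 6: 'b' vs 'd' => differ
  Position 7: 'a' vs 'c' => differ
  Position 8: 'd' vs 'b' => differ
Total differences (Hamming distance): 8

8


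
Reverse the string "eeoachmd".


Input: eeoachmd
Reading characters right to left:
  Position 7: 'd'
  Position 6: 'm'
  Position 5: 'h'
  Position 4: 'c'
  Position 3: 'a'
  Position 2: 'o'
  Position 1: 'e'
  Position 0: 'e'
Reversed: dmhcaoee

dmhcaoee


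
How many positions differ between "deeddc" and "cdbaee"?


Comparing "deeddc" and "cdbaee" position by position:
  Position 0: 'd' vs 'c' => DIFFER
  Position 1: 'e' vs 'd' => DIFFER
  Position 2: 'e' vs 'b' => DIFFER
  Position 3: 'd' vs 'a' => DIFFER
  Position 4: 'd' vs 'e' => DIFFER
  Position 5: 'c' vs 'e' => DIFFER
Positions that differ: 6

6


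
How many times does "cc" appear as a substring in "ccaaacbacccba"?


Searching for "cc" in "ccaaacbacccba"
Scanning each position:
  Position 0: "cc" => MATCH
  Position 1: "ca" => no
  Position 2: "aa" => no
  Position 3: "aa" => no
  Position 4: "ac" => no
  Position 5: "cb" => no
  Position 6: "ba" => no
  Position 7: "ac" => no
  Position 8: "cc" => MATCH
  Position 9: "cc" => MATCH
  Position 10: "cb" => no
  Position 11: "ba" => no
Total occurrences: 3

3


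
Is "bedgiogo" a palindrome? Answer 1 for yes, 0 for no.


Input: bedgiogo
Reversed: ogoigdeb
  Compare pos 0 ('b') with pos 7 ('o'): MISMATCH
  Compare pos 1 ('e') with pos 6 ('g'): MISMATCH
  Compare pos 2 ('d') with pos 5 ('o'): MISMATCH
  Compare pos 3 ('g') with pos 4 ('i'): MISMATCH
Result: not a palindrome

0


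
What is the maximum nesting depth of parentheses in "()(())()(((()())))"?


Input: "()(())()(((()())))"
Tracking depth:
  Position 0 '(': depth becomes 1
  Position 1 ')': depth becomes 0
  Position 2 '(': depth becomes 1
  Position 3 '(': depth becomes 2
  Position 4 ')': depth becomes 1
  Position 5 ')': depth becomes 0
  Position 6 '(': depth becomes 1
  Position 7 ')': depth becomes 0
  Position 8 '(': depth becomes 1
  Position 9 '(': depth becomes 2
  Position 10 '(': depth becomes 3
  Position 11 '(': depth becomes 4
  Position 12 ')': depth becomes 3
  Position 13 '(': depth becomes 4
  Position 14 ')': depth becomes 3
  Position 15 ')': depth becomes 2
  Position 16 ')': depth becomes 1
  Position 17 ')': depth becomes 0
Maximum depth reached: 4

4


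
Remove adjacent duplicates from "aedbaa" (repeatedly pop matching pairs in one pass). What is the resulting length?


Input: aedbaa
Stack-based adjacent duplicate removal:
  Read 'a': push. Stack: a
  Read 'e': push. Stack: ae
  Read 'd': push. Stack: aed
  Read 'b': push. Stack: aedb
  Read 'a': push. Stack: aedba
  Read 'a': matches stack top 'a' => pop. Stack: aedb
Final stack: "aedb" (length 4)

4


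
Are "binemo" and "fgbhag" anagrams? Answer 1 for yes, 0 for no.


Strings: "binemo", "fgbhag"
Sorted first:  beimno
Sorted second: abfggh
Differ at position 0: 'b' vs 'a' => not anagrams

0


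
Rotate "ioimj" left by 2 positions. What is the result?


Input: "ioimj", rotate left by 2
First 2 characters: "io"
Remaining characters: "imj"
Concatenate remaining + first: "imj" + "io" = "imjio"

imjio


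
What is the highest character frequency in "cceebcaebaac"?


Input: cceebcaebaac
Character counts:
  'a': 3
  'b': 2
  'c': 4
  'e': 3
Maximum frequency: 4

4


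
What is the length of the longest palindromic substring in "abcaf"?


Input: "abcaf"
Checking substrings for palindromes:
  No multi-char palindromic substrings found
Longest palindromic substring: "a" with length 1

1


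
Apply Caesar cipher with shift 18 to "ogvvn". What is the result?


Caesar cipher: shift "ogvvn" by 18
  'o' (pos 14) + 18 = pos 6 = 'g'
  'g' (pos 6) + 18 = pos 24 = 'y'
  'v' (pos 21) + 18 = pos 13 = 'n'
  'v' (pos 21) + 18 = pos 13 = 'n'
  'n' (pos 13) + 18 = pos 5 = 'f'
Result: gynnf

gynnf


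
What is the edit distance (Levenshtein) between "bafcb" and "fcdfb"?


Computing edit distance: "bafcb" -> "fcdfb"
DP table:
           f    c    d    f    b
      0    1    2    3    4    5
  b   1    1    2    3    4    4
  a   2    2    2    3    4    5
  f   3    2    3    3    3    4
  c   4    3    2    3    4    4
  b   5    4    3    3    4    4
Edit distance = dp[5][5] = 4

4


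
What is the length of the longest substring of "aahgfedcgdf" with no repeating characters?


Input: "aahgfedcgdf"
Sliding window (track last position of each char):
  Position 0 ('a'): window [0,0] length 1 -- new best
  Position 1 ('a'): repeat (last at 0), move window start to 1
  Position 1 ('a'): window [1,1] length 1
  Position 2 ('h'): window [1,2] length 2 -- new best
  Position 3 ('g'): window [1,3] length 3 -- new best
  Position 4 ('f'): window [1,4] length 4 -- new best
  Position 5 ('e'): window [1,5] length 5 -- new best
  Position 6 ('d'): window [1,6] length 6 -- new best
  Position 7 ('c'): window [1,7] length 7 -- new best
  Position 8 ('g'): repeat (last at 3), move window start to 4
  Position 8 ('g'): window [4,8] length 5
  Position 9 ('d'): repeat (last at 6), move window start to 7
  Position 9 ('d'): window [7,9] length 3
  Position 10 ('f'): window [7,10] length 4
Longest substring with no repeats: "ahgfedc" with length 7

7


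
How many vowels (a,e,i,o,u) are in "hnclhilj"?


Input: hnclhilj
Checking each character:
  'h' at position 0: consonant
  'n' at position 1: consonant
  'c' at position 2: consonant
  'l' at position 3: consonant
  'h' at position 4: consonant
  'i' at position 5: vowel (running total: 1)
  'l' at position 6: consonant
  'j' at position 7: consonant
Total vowels: 1

1


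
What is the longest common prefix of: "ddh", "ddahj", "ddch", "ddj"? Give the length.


Words: ddh, ddahj, ddch, ddj
  Position 0: all 'd' => match
  Position 1: all 'd' => match
  Position 2: ('h', 'a', 'c', 'j') => mismatch, stop
LCP = "dd" (length 2)

2


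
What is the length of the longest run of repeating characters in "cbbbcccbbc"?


Input: "cbbbcccbbc"
Scanning for longest run:
  Position 1 ('b'): new char, reset run to 1
  Position 2 ('b'): continues run of 'b', length=2
  Position 3 ('b'): continues run of 'b', length=3
  Position 4 ('c'): new char, reset run to 1
  Position 5 ('c'): continues run of 'c', length=2
  Position 6 ('c'): continues run of 'c', length=3
  Position 7 ('b'): new char, reset run to 1
  Position 8 ('b'): continues run of 'b', length=2
  Position 9 ('c'): new char, reset run to 1
Longest run: 'b' with length 3

3


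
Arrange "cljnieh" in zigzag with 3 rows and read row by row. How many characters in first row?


Zigzag "cljnieh" into 3 rows:
Placing characters:
  'c' => row 0
  'l' => row 1
  'j' => row 2
  'n' => row 1
  'i' => row 0
  'e' => row 1
  'h' => row 2
Rows:
  Row 0: "ci"
  Row 1: "lne"
  Row 2: "jh"
First row length: 2

2


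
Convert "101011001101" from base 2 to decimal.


Input: "101011001101" in base 2
Positional expansion:
  Digit '1' (value 1) x 2^11 = 2048
  Digit '0' (value 0) x 2^10 = 0
  Digit '1' (value 1) x 2^9 = 512
  Digit '0' (value 0) x 2^8 = 0
  Digit '1' (value 1) x 2^7 = 128
  Digit '1' (value 1) x 2^6 = 64
  Digit '0' (value 0) x 2^5 = 0
  Digit '0' (value 0) x 2^4 = 0
  Digit '1' (value 1) x 2^3 = 8
  Digit '1' (value 1) x 2^2 = 4
  Digit '0' (value 0) x 2^1 = 0
  Digit '1' (value 1) x 2^0 = 1
Sum = 2765

2765


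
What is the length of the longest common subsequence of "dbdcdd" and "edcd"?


LCS of "dbdcdd" and "edcd"
DP table:
           e    d    c    d
      0    0    0    0    0
  d   0    0    1    1    1
  b   0    0    1    1    1
  d   0    0    1    1    2
  c   0    0    1    2    2
  d   0    0    1    2    3
  d   0    0    1    2    3
LCS length = dp[6][4] = 3

3


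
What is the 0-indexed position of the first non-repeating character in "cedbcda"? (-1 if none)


Input: cedbcda
Character frequencies:
  'a': 1
  'b': 1
  'c': 2
  'd': 2
  'e': 1
Scanning left to right for freq == 1:
  Position 0 ('c'): freq=2, skip
  Position 1 ('e'): unique! => answer = 1

1


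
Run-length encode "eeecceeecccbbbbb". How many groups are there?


Input: eeecceeecccbbbbb
Scanning for consecutive runs:
  Group 1: 'e' x 3 (positions 0-2)
  Group 2: 'c' x 2 (positions 3-4)
  Group 3: 'e' x 3 (positions 5-7)
  Group 4: 'c' x 3 (positions 8-10)
  Group 5: 'b' x 5 (positions 11-15)
Total groups: 5

5


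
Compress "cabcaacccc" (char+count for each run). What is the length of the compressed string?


Input: cabcaacccc
Runs:
  'c' x 1 => "c1"
  'a' x 1 => "a1"
  'b' x 1 => "b1"
  'c' x 1 => "c1"
  'a' x 2 => "a2"
  'c' x 4 => "c4"
Compressed: "c1a1b1c1a2c4"
Compressed length: 12

12


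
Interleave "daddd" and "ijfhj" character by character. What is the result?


Interleaving "daddd" and "ijfhj":
  Position 0: 'd' from first, 'i' from second => "di"
  Position 1: 'a' from first, 'j' from second => "aj"
  Position 2: 'd' from first, 'f' from second => "df"
  Position 3: 'd' from first, 'h' from second => "dh"
  Position 4: 'd' from first, 'j' from second => "dj"
Result: diajdfdhdj

diajdfdhdj


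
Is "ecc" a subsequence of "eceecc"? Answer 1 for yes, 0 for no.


Check if "ecc" is a subsequence of "eceecc"
Greedy scan:
  Position 0 ('e'): matches sub[0] = 'e'
  Position 1 ('c'): matches sub[1] = 'c'
  Position 2 ('e'): no match needed
  Position 3 ('e'): no match needed
  Position 4 ('c'): matches sub[2] = 'c'
  Position 5 ('c'): no match needed
All 3 characters matched => is a subsequence

1


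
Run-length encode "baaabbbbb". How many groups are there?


Input: baaabbbbb
Scanning for consecutive runs:
  Group 1: 'b' x 1 (positions 0-0)
  Group 2: 'a' x 3 (positions 1-3)
  Group 3: 'b' x 5 (positions 4-8)
Total groups: 3

3


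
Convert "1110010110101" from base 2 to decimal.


Input: "1110010110101" in base 2
Positional expansion:
  Digit '1' (value 1) x 2^12 = 4096
  Digit '1' (value 1) x 2^11 = 2048
  Digit '1' (value 1) x 2^10 = 1024
  Digit '0' (value 0) x 2^9 = 0
  Digit '0' (value 0) x 2^8 = 0
  Digit '1' (value 1) x 2^7 = 128
  Digit '0' (value 0) x 2^6 = 0
  Digit '1' (value 1) x 2^5 = 32
  Digit '1' (value 1) x 2^4 = 16
  Digit '0' (value 0) x 2^3 = 0
  Digit '1' (value 1) x 2^2 = 4
  Digit '0' (value 0) x 2^1 = 0
  Digit '1' (value 1) x 2^0 = 1
Sum = 7349

7349


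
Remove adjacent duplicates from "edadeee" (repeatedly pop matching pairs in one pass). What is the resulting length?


Input: edadeee
Stack-based adjacent duplicate removal:
  Read 'e': push. Stack: e
  Read 'd': push. Stack: ed
  Read 'a': push. Stack: eda
  Read 'd': push. Stack: edad
  Read 'e': push. Stack: edade
  Read 'e': matches stack top 'e' => pop. Stack: edad
  Read 'e': push. Stack: edade
Final stack: "edade" (length 5)

5


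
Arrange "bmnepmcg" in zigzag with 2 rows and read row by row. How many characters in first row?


Zigzag "bmnepmcg" into 2 rows:
Placing characters:
  'b' => row 0
  'm' => row 1
  'n' => row 0
  'e' => row 1
  'p' => row 0
  'm' => row 1
  'c' => row 0
  'g' => row 1
Rows:
  Row 0: "bnpc"
  Row 1: "memg"
First row length: 4

4


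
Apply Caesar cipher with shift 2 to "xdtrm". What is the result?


Caesar cipher: shift "xdtrm" by 2
  'x' (pos 23) + 2 = pos 25 = 'z'
  'd' (pos 3) + 2 = pos 5 = 'f'
  't' (pos 19) + 2 = pos 21 = 'v'
  'r' (pos 17) + 2 = pos 19 = 't'
  'm' (pos 12) + 2 = pos 14 = 'o'
Result: zfvto

zfvto


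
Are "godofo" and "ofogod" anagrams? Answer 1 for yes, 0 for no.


Strings: "godofo", "ofogod"
Sorted first:  dfgooo
Sorted second: dfgooo
Sorted forms match => anagrams

1


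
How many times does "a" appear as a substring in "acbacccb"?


Searching for "a" in "acbacccb"
Scanning each position:
  Position 0: "a" => MATCH
  Position 1: "c" => no
  Position 2: "b" => no
  Position 3: "a" => MATCH
  Position 4: "c" => no
  Position 5: "c" => no
  Position 6: "c" => no
  Position 7: "b" => no
Total occurrences: 2

2


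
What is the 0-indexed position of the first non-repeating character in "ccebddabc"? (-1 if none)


Input: ccebddabc
Character frequencies:
  'a': 1
  'b': 2
  'c': 3
  'd': 2
  'e': 1
Scanning left to right for freq == 1:
  Position 0 ('c'): freq=3, skip
  Position 1 ('c'): freq=3, skip
  Position 2 ('e'): unique! => answer = 2

2


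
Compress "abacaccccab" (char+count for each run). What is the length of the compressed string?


Input: abacaccccab
Runs:
  'a' x 1 => "a1"
  'b' x 1 => "b1"
  'a' x 1 => "a1"
  'c' x 1 => "c1"
  'a' x 1 => "a1"
  'c' x 4 => "c4"
  'a' x 1 => "a1"
  'b' x 1 => "b1"
Compressed: "a1b1a1c1a1c4a1b1"
Compressed length: 16

16


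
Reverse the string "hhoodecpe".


Input: hhoodecpe
Reading characters right to left:
  Position 8: 'e'
  Position 7: 'p'
  Position 6: 'c'
  Position 5: 'e'
  Position 4: 'd'
  Position 3: 'o'
  Position 2: 'o'
  Position 1: 'h'
  Position 0: 'h'
Reversed: epcedoohh

epcedoohh


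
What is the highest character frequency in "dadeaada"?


Input: dadeaada
Character counts:
  'a': 4
  'd': 3
  'e': 1
Maximum frequency: 4

4


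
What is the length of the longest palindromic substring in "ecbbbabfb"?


Input: "ecbbbabfb"
Checking substrings for palindromes:
  [2:5] "bbb" (len 3) => palindrome
  [4:7] "bab" (len 3) => palindrome
  [6:9] "bfb" (len 3) => palindrome
  [2:4] "bb" (len 2) => palindrome
  [3:5] "bb" (len 2) => palindrome
Longest palindromic substring: "bbb" with length 3

3


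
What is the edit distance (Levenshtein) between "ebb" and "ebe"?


Computing edit distance: "ebb" -> "ebe"
DP table:
           e    b    e
      0    1    2    3
  e   1    0    1    2
  b   2    1    0    1
  b   3    2    1    1
Edit distance = dp[3][3] = 1

1


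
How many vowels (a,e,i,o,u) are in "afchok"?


Input: afchok
Checking each character:
  'a' at position 0: vowel (running total: 1)
  'f' at position 1: consonant
  'c' at position 2: consonant
  'h' at position 3: consonant
  'o' at position 4: vowel (running total: 2)
  'k' at position 5: consonant
Total vowels: 2

2


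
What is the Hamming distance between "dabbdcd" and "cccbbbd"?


Comparing "dabbdcd" and "cccbbbd" position by position:
  Position 0: 'd' vs 'c' => differ
  Position 1: 'a' vs 'c' => differ
  Position 2: 'b' vs 'c' => differ
  Position 3: 'b' vs 'b' => same
  Position 4: 'd' vs 'b' => differ
  Position 5: 'c' vs 'b' => differ
  Position 6: 'd' vs 'd' => same
Total differences (Hamming distance): 5

5


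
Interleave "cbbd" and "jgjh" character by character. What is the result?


Interleaving "cbbd" and "jgjh":
  Position 0: 'c' from first, 'j' from second => "cj"
  Position 1: 'b' from first, 'g' from second => "bg"
  Position 2: 'b' from first, 'j' from second => "bj"
  Position 3: 'd' from first, 'h' from second => "dh"
Result: cjbgbjdh

cjbgbjdh


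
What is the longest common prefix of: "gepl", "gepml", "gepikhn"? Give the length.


Words: gepl, gepml, gepikhn
  Position 0: all 'g' => match
  Position 1: all 'e' => match
  Position 2: all 'p' => match
  Position 3: ('l', 'm', 'i') => mismatch, stop
LCP = "gep" (length 3)

3


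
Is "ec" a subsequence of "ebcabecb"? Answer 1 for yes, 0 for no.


Check if "ec" is a subsequence of "ebcabecb"
Greedy scan:
  Position 0 ('e'): matches sub[0] = 'e'
  Position 1 ('b'): no match needed
  Position 2 ('c'): matches sub[1] = 'c'
  Position 3 ('a'): no match needed
  Position 4 ('b'): no match needed
  Position 5 ('e'): no match needed
  Position 6 ('c'): no match needed
  Position 7 ('b'): no match needed
All 2 characters matched => is a subsequence

1


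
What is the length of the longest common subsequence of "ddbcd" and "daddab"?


LCS of "ddbcd" and "daddab"
DP table:
           d    a    d    d    a    b
      0    0    0    0    0    0    0
  d   0    1    1    1    1    1    1
  d   0    1    1    2    2    2    2
  b   0    1    1    2    2    2    3
  c   0    1    1    2    2    2    3
  d   0    1    1    2    3    3    3
LCS length = dp[5][6] = 3

3


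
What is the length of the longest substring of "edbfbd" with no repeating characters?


Input: "edbfbd"
Sliding window (track last position of each char):
  Position 0 ('e'): window [0,0] length 1 -- new best
  Position 1 ('d'): window [0,1] length 2 -- new best
  Position 2 ('b'): window [0,2] length 3 -- new best
  Position 3 ('f'): window [0,3] length 4 -- new best
  Position 4 ('b'): repeat (last at 2), move window start to 3
  Position 4 ('b'): window [3,4] length 2
  Position 5 ('d'): window [3,5] length 3
Longest substring with no repeats: "edbf" with length 4

4


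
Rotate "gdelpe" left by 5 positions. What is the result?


Input: "gdelpe", rotate left by 5
First 5 characters: "gdelp"
Remaining characters: "e"
Concatenate remaining + first: "e" + "gdelp" = "egdelp"

egdelp


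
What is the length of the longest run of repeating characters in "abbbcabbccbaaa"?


Input: "abbbcabbccbaaa"
Scanning for longest run:
  Position 1 ('b'): new char, reset run to 1
  Position 2 ('b'): continues run of 'b', length=2
  Position 3 ('b'): continues run of 'b', length=3
  Position 4 ('c'): new char, reset run to 1
  Position 5 ('a'): new char, reset run to 1
  Position 6 ('b'): new char, reset run to 1
  Position 7 ('b'): continues run of 'b', length=2
  Position 8 ('c'): new char, reset run to 1
  Position 9 ('c'): continues run of 'c', length=2
  Position 10 ('b'): new char, reset run to 1
  Position 11 ('a'): new char, reset run to 1
  Position 12 ('a'): continues run of 'a', length=2
  Position 13 ('a'): continues run of 'a', length=3
Longest run: 'b' with length 3

3


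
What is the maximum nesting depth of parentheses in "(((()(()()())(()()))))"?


Input: "(((()(()()())(()()))))"
Tracking depth:
  Position 0 '(': depth becomes 1
  Position 1 '(': depth becomes 2
  Position 2 '(': depth becomes 3
  Position 3 '(': depth becomes 4
  Position 4 ')': depth becomes 3
  Position 5 '(': depth becomes 4
  Position 6 '(': depth becomes 5
  Position 7 ')': depth becomes 4
  Position 8 '(': depth becomes 5
  Position 9 ')': depth becomes 4
  Position 10 '(': depth becomes 5
  Position 11 ')': depth becomes 4
  Position 12 ')': depth becomes 3
  Position 13 '(': depth becomes 4
  Position 14 '(': depth becomes 5
  Position 15 ')': depth becomes 4
  Position 16 '(': depth becomes 5
  Position 17 ')': depth becomes 4
  Position 18 ')': depth becomes 3
  Position 19 ')': depth becomes 2
  Position 20 ')': depth becomes 1
  Position 21 ')': depth becomes 0
Maximum depth reached: 5

5


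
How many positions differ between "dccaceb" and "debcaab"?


Comparing "dccaceb" and "debcaab" position by position:
  Position 0: 'd' vs 'd' => same
  Position 1: 'c' vs 'e' => DIFFER
  Position 2: 'c' vs 'b' => DIFFER
  Position 3: 'a' vs 'c' => DIFFER
  Position 4: 'c' vs 'a' => DIFFER
  Position 5: 'e' vs 'a' => DIFFER
  Position 6: 'b' vs 'b' => same
Positions that differ: 5

5


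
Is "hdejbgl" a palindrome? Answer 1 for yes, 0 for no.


Input: hdejbgl
Reversed: lgbjedh
  Compare pos 0 ('h') with pos 6 ('l'): MISMATCH
  Compare pos 1 ('d') with pos 5 ('g'): MISMATCH
  Compare pos 2 ('e') with pos 4 ('b'): MISMATCH
Result: not a palindrome

0


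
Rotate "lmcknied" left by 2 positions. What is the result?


Input: "lmcknied", rotate left by 2
First 2 characters: "lm"
Remaining characters: "cknied"
Concatenate remaining + first: "cknied" + "lm" = "ckniedlm"

ckniedlm


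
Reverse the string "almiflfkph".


Input: almiflfkph
Reading characters right to left:
  Position 9: 'h'
  Position 8: 'p'
  Position 7: 'k'
  Position 6: 'f'
  Position 5: 'l'
  Position 4: 'f'
  Position 3: 'i'
  Position 2: 'm'
  Position 1: 'l'
  Position 0: 'a'
Reversed: hpkflfimla

hpkflfimla


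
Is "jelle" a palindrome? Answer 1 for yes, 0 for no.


Input: jelle
Reversed: ellej
  Compare pos 0 ('j') with pos 4 ('e'): MISMATCH
  Compare pos 1 ('e') with pos 3 ('l'): MISMATCH
Result: not a palindrome

0


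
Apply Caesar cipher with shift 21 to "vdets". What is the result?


Caesar cipher: shift "vdets" by 21
  'v' (pos 21) + 21 = pos 16 = 'q'
  'd' (pos 3) + 21 = pos 24 = 'y'
  'e' (pos 4) + 21 = pos 25 = 'z'
  't' (pos 19) + 21 = pos 14 = 'o'
  's' (pos 18) + 21 = pos 13 = 'n'
Result: qyzon

qyzon


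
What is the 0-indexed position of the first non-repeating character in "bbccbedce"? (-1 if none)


Input: bbccbedce
Character frequencies:
  'b': 3
  'c': 3
  'd': 1
  'e': 2
Scanning left to right for freq == 1:
  Position 0 ('b'): freq=3, skip
  Position 1 ('b'): freq=3, skip
  Position 2 ('c'): freq=3, skip
  Position 3 ('c'): freq=3, skip
  Position 4 ('b'): freq=3, skip
  Position 5 ('e'): freq=2, skip
  Position 6 ('d'): unique! => answer = 6

6


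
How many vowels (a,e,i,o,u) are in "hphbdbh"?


Input: hphbdbh
Checking each character:
  'h' at position 0: consonant
  'p' at position 1: consonant
  'h' at position 2: consonant
  'b' at position 3: consonant
  'd' at position 4: consonant
  'b' at position 5: consonant
  'h' at position 6: consonant
Total vowels: 0

0


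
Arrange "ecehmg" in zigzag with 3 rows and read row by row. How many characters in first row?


Zigzag "ecehmg" into 3 rows:
Placing characters:
  'e' => row 0
  'c' => row 1
  'e' => row 2
  'h' => row 1
  'm' => row 0
  'g' => row 1
Rows:
  Row 0: "em"
  Row 1: "chg"
  Row 2: "e"
First row length: 2

2


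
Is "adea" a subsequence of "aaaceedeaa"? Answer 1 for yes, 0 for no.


Check if "adea" is a subsequence of "aaaceedeaa"
Greedy scan:
  Position 0 ('a'): matches sub[0] = 'a'
  Position 1 ('a'): no match needed
  Position 2 ('a'): no match needed
  Position 3 ('c'): no match needed
  Position 4 ('e'): no match needed
  Position 5 ('e'): no match needed
  Position 6 ('d'): matches sub[1] = 'd'
  Position 7 ('e'): matches sub[2] = 'e'
  Position 8 ('a'): matches sub[3] = 'a'
  Position 9 ('a'): no match needed
All 4 characters matched => is a subsequence

1


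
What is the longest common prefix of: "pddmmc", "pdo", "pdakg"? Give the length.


Words: pddmmc, pdo, pdakg
  Position 0: all 'p' => match
  Position 1: all 'd' => match
  Position 2: ('d', 'o', 'a') => mismatch, stop
LCP = "pd" (length 2)

2


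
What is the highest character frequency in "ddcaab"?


Input: ddcaab
Character counts:
  'a': 2
  'b': 1
  'c': 1
  'd': 2
Maximum frequency: 2

2


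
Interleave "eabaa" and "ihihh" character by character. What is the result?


Interleaving "eabaa" and "ihihh":
  Position 0: 'e' from first, 'i' from second => "ei"
  Position 1: 'a' from first, 'h' from second => "ah"
  Position 2: 'b' from first, 'i' from second => "bi"
  Position 3: 'a' from first, 'h' from second => "ah"
  Position 4: 'a' from first, 'h' from second => "ah"
Result: eiahbiahah

eiahbiahah


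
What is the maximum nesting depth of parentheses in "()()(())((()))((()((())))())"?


Input: "()()(())((()))((()((())))())"
Tracking depth:
  Position 0 '(': depth becomes 1
  Position 1 ')': depth becomes 0
  Position 2 '(': depth becomes 1
  Position 3 ')': depth becomes 0
  Position 4 '(': depth becomes 1
  Position 5 '(': depth becomes 2
  Position 6 ')': depth becomes 1
  Position 7 ')': depth becomes 0
  Position 8 '(': depth becomes 1
  Position 9 '(': depth becomes 2
  Position 10 '(': depth becomes 3
  Position 11 ')': depth becomes 2
  Position 12 ')': depth becomes 1
  Position 13 ')': depth becomes 0
  Position 14 '(': depth becomes 1
  Position 15 '(': depth becomes 2
  Position 16 '(': depth becomes 3
  Position 17 ')': depth becomes 2
  Position 18 '(': depth becomes 3
  Position 19 '(': depth becomes 4
  Position 20 '(': depth becomes 5
  Position 21 ')': depth becomes 4
  Position 22 ')': depth becomes 3
  Position 23 ')': depth becomes 2
  Position 24 ')': depth becomes 1
  Position 25 '(': depth becomes 2
  Position 26 ')': depth becomes 1
  Position 27 ')': depth becomes 0
Maximum depth reached: 5

5


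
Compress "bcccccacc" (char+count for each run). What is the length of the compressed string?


Input: bcccccacc
Runs:
  'b' x 1 => "b1"
  'c' x 5 => "c5"
  'a' x 1 => "a1"
  'c' x 2 => "c2"
Compressed: "b1c5a1c2"
Compressed length: 8

8


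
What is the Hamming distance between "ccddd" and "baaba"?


Comparing "ccddd" and "baaba" position by position:
  Position 0: 'c' vs 'b' => differ
  Position 1: 'c' vs 'a' => differ
  Position 2: 'd' vs 'a' => differ
  Position 3: 'd' vs 'b' => differ
  Position 4: 'd' vs 'a' => differ
Total differences (Hamming distance): 5

5
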